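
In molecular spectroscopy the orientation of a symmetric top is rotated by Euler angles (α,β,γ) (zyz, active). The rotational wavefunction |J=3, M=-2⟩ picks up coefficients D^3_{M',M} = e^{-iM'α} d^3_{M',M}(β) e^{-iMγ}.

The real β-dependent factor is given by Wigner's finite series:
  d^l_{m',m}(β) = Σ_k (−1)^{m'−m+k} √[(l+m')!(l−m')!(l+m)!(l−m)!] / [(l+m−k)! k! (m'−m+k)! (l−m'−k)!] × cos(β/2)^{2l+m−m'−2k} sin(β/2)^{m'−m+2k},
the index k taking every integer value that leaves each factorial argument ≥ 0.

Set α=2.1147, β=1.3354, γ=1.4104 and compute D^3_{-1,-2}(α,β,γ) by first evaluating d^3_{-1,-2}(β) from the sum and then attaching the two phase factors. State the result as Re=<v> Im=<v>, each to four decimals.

Re=0.0315 Im=-0.1388

Split into d^3_{-1,-2}(β=1.3354) × two z-phases.
With c≡cos(β/2)=0.785248 and s≡sin(β/2)=0.619182, N=[2·24·1·120]^{1/2}=75.894664
k∈{0,1} keeps every argument non-negative
  k=0: (−1)^1·75.8947/(24)·0.7852^5·0.6192^1 = -0.584591
  k=1: (−1)^2·75.8947/(12)·0.7852^3·0.6192^3 = +0.726950
d^3_{-1,-2}(1.3354) = -0.584591 +0.726950 = +0.142359
Attach z-rotation phases: D = e^{-i(-1)(2.1147)}·(+0.142359)·e^{-i(-2)(1.4104)} = +0.031499-0.138830i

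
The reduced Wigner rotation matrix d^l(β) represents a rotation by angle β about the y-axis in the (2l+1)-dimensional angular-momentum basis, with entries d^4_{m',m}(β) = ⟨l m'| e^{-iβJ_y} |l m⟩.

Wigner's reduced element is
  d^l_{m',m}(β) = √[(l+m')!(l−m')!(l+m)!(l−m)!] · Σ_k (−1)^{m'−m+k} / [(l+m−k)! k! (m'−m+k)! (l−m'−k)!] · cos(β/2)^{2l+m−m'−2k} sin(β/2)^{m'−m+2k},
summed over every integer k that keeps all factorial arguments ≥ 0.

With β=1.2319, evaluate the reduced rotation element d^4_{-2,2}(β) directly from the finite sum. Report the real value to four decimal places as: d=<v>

d=0.4569

d^4_{-2,2}(β=1.2319) via Wigner's sum:
c=cos(1.2319/2)=0.816225, s=sin(1.2319/2)=0.577734; N=√[2·720·720·2]=1440.000000
The bounds max(0,m−m')=4 and min(l+m,l−m')=6 give 3 terms
  k=4: (−1)^0·1440.0000/(96)·0.8162^4·0.5777^4 = +0.741725
  k=5: (−1)^1·1440.0000/(120)·0.8162^2·0.5777^6 = -0.297283
  k=6: (−1)^2·1440.0000/(1440)·0.8162^0·0.5777^8 = +0.012412
d^4_{-2,2}(1.2319) = +0.741725 -0.297283 +0.012412 = +0.456854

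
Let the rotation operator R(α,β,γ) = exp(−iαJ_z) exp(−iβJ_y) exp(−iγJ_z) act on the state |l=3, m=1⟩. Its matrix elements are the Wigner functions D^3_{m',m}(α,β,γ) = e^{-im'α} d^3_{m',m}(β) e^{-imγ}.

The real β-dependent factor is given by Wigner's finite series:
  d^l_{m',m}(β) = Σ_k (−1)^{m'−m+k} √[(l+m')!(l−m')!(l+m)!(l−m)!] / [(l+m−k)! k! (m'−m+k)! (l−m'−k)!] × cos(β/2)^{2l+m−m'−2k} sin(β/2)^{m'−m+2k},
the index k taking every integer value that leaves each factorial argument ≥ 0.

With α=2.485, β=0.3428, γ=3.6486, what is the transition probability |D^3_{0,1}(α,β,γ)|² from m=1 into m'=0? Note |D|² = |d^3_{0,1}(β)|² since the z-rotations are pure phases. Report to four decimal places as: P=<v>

P=0.2500

First d^3_{0,1}(β=0.3428), then the phase factors e^{-i(0)α} and e^{-i(1)γ}:
Half-angle: c=0.985347, s=0.170562. N=√(6·6·24·2)=41.569219
k∈{1,2,3} keeps every argument non-negative
  k=1: (−1)^0·41.5692/(12)·0.9853^5·0.1706^1 = +0.548806
  k=2: (−1)^1·41.5692/(4)·0.9853^3·0.1706^3 = -0.049332
  k=3: (−1)^2·41.5692/(12)·0.9853^1·0.1706^5 = +0.000493
d^3_{0,1}(0.3428) = +0.548806 -0.049332 +0.000493 = +0.499967
|D^3_{0,1}|² = |d^3_{0,1}(β)|² = (+0.499967)² = 0.249967 (the z-rotation phases have unit modulus)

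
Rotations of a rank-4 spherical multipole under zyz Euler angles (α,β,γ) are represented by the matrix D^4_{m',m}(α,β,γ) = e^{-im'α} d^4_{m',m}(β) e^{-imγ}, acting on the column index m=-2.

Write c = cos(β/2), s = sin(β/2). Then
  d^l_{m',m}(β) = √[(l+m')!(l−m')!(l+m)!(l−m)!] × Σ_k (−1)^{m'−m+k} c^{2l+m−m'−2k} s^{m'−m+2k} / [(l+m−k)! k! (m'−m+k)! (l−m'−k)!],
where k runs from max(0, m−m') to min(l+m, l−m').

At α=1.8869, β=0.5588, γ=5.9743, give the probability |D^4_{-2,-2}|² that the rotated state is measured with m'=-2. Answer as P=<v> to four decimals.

D^4_{-2,-2}(1.8869,0.5588,5.9743) = e^{-i·-2·1.8869}·d^4_{-2,-2}(0.5588)·e^{-i·-2·5.9743}. Compute d first:
c=cos(0.5588/2)=0.961221, s=sin(0.5588/2)=0.275779; N=√[2·720·2·720]=1440.000000
Admissible k: 0..2 (factorial args all ≥0)
  k=0: (−1)^0·1440.0000/(1440)·0.9612^8·0.2758^0 = +0.728763
  k=1: (−1)^1·1440.0000/(120)·0.9612^6·0.2758^2 = -0.719852
  k=2: (−1)^2·1440.0000/(96)·0.9612^4·0.2758^4 = +0.074068
d^4_{-2,-2}(0.5588) = +0.728763 -0.719852 +0.074068 = +0.082979
|D^4_{-2,-2}|² = |d^4_{-2,-2}(β)|² = (+0.082979)² = 0.006885 (the z-rotation phases have unit modulus)

P=0.0069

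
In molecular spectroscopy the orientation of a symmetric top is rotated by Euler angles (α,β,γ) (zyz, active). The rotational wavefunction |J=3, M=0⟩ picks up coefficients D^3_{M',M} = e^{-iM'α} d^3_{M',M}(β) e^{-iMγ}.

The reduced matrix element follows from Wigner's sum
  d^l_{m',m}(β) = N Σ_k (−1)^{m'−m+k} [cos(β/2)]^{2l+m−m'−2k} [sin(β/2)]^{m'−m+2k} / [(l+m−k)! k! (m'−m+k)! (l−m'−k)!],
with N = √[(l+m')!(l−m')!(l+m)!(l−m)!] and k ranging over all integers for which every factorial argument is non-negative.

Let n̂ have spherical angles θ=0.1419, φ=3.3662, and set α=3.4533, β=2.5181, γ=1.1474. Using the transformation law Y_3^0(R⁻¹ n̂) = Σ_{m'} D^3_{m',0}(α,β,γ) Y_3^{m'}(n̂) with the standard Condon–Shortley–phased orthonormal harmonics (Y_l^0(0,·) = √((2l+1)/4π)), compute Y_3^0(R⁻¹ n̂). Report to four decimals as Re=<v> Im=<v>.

Re=0.1071 Im=0.0000

Need the full column D^3_{m',0} for m'=−3..3 at α=3.4533, β=2.5181, γ=1.1474.
cos(β/2)=0.306721, sin(β/2)=0.951799
d^3_{-3,0}: single k=3 term ⇒ +0.111271;  D = -0.066064-0.089537i
d^3_{-2,0}: k∈[2..3] ⇒ +0.043916 -0.422893 = -0.378976;  D = -0.307687-0.221250i
d^3_{-1,0}: k∈[1..3] ⇒ +0.008951 -0.258571 +0.829968 = +0.580348;  D = -0.552382-0.177984i
d^3_{0,0}: k∈[0..3] ⇒ +0.000833 -0.072162 +0.694883 -0.743486 = -0.119932;  D = -0.119932+0.000000i
d^3_{1,0}: k∈[0..2] ⇒ -0.008951 +0.258571 -0.829968 = -0.580348;  D = +0.552382-0.177984i
d^3_{2,0}: k∈[0..1] ⇒ +0.043916 -0.422893 = -0.378976;  D = -0.307687+0.221250i
d^3_{3,0}: single k=0 term ⇒ -0.111271;  D = +0.066064-0.089537i
Y_3^{m'}(θ=0.1419,φ=3.3662) and Σ D·Y over m':
  (-0.0661-0.0895i)·(-0.0009+0.0007i)  (-0.3077-0.2213i)·(+0.0182-0.0088i)  (-0.5524-0.1780i)·(-0.1738+0.0397i)  (-0.1199+0.0000i)·(+0.7019+0.0000i)  (+0.5524-0.1780i)·(+0.1738+0.0397i)  (-0.3077+0.2213i)·(+0.0182+0.0088i)  (+0.0661-0.0895i)·(+0.0009+0.0007i)
Y_3^0(R⁻¹ n̂) = +0.107079+0.000000i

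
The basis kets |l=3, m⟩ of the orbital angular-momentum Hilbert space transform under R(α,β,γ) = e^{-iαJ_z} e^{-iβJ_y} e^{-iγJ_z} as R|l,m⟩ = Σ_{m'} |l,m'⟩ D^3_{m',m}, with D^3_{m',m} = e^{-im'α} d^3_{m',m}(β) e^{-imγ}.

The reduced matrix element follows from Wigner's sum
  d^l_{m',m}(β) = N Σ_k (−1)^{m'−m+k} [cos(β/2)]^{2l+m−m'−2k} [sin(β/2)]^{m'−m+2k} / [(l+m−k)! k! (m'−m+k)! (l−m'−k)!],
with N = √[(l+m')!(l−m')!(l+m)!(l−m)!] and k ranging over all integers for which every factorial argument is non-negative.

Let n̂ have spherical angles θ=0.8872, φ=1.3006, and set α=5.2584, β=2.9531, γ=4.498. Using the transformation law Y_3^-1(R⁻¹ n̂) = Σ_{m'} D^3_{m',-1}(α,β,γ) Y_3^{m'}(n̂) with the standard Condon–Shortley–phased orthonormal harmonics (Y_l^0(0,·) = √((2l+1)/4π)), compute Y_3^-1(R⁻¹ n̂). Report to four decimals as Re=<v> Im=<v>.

Re=-0.3280 Im=-0.1409

Need the full column D^3_{m',-1} for m'=−3..3 at α=5.2584, β=2.9531, γ=4.498.
cos(β/2)=0.094107, sin(β/2)=0.995562
d^3_{-3,-1}: single k=2 term ⇒ +0.000301;  D = +0.000044+0.000298i
d^3_{-2,-1}: k∈[1..2] ⇒ +0.000023 -0.005201 = -0.005178;  D = +0.003983-0.003309i
d^3_{-1,-1}: k∈[0..2] ⇒ +0.000001 -0.000622 +0.052200 = +0.051578;  D = -0.048768-0.016793i
d^3_{0,-1}: k∈[0..2] ⇒ -0.000025 +0.008546 -0.318826 = -0.310305;  D = +0.066018+0.303201i
d^3_{1,-1}: k∈[0..2] ⇒ +0.000466 -0.069599 +0.973666 = +0.904533;  D = +0.655389-0.623415i
d^3_{2,-1}: k∈[0..1] ⇒ -0.005201 +0.291047 = +0.285846;  D = +0.275914+0.074696i
d^3_{3,-1}: single k=0 term ⇒ +0.033695;  D = +0.009364+0.032367i
Y_3^{m'}(θ=0.8872,φ=1.3006) and Σ D·Y over m':
  (+0.0000+0.0003i)·(-0.1409+0.1340i)  (+0.0040-0.0033i)·(-0.3327-0.1996i)  (-0.0488-0.0168i)·(+0.0665-0.2401i)  (+0.0660+0.3032i)·(-0.2370+0.0000i)  (+0.6554-0.6234i)·(-0.0665-0.2401i)  (+0.2759+0.0747i)·(-0.3327+0.1996i)  (+0.0094+0.0324i)·(+0.1409+0.1340i)
Y_3^-1(R⁻¹ n̂) = -0.327981-0.140875i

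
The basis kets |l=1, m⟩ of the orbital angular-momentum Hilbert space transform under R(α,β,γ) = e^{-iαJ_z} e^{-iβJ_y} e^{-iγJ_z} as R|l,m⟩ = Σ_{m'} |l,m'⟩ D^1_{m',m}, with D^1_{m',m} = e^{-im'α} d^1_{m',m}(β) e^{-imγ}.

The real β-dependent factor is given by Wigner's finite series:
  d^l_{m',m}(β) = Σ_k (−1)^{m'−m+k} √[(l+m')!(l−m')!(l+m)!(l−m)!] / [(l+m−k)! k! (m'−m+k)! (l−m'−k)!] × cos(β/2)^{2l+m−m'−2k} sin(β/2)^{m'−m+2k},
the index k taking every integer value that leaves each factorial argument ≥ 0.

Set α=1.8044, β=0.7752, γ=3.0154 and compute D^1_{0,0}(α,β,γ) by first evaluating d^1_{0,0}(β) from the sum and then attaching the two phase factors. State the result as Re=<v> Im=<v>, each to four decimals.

Re=0.7143 Im=0.0000

D^1_{0,0}(1.8044,0.7752,3.0154) = e^{-i·0·1.8044}·d^1_{0,0}(0.7752)·e^{-i·0·3.0154}. Compute d first:
Half-angle: c=0.925819, s=0.377968. N=√(1·1·1·1)=1.000000
Admissible k: 0..1 (factorial args all ≥0)
  k=0: (−1)^0·1.0000/(1)·0.9258^2·0.3780^0 = +0.857141
  k=1: (−1)^1·1.0000/(1)·0.9258^0·0.3780^2 = -0.142859
d^1_{0,0}(0.7752) = +0.857141 -0.142859 = +0.714281
Attach z-rotation phases: D = e^{-i(0)(1.8044)}·(+0.714281)·e^{-i(0)(3.0154)} = +0.714281+0.000000i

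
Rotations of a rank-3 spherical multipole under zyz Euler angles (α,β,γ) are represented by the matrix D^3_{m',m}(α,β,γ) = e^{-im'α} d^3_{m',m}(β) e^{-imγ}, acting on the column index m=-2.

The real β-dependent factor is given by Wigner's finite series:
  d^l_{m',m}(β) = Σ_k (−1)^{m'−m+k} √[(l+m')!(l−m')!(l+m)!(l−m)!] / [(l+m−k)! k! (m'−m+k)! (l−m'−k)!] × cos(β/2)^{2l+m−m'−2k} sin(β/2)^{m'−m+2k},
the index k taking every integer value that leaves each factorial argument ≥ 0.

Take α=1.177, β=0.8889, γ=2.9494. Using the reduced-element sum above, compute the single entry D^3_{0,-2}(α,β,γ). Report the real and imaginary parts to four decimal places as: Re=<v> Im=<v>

First d^3_{0,-2}(β=0.8889), then the phase factors e^{-i(0)α} and e^{-i(-2)γ}:
Half-angle: c=0.902847, s=0.429961. N=√(6·6·1·120)=65.726707
k: max(0,(-2)−(0))=0 … min(3+(-2),3−(0))=1
  k=0: (−1)^2·65.7267/(12)·0.9028^4·0.4300^2 = +0.672786
  k=1: (−1)^3·65.7267/(12)·0.9028^2·0.4300^4 = -0.152583
d^3_{0,-2}(0.8889) = +0.672786 -0.152583 = +0.520202
Attach z-rotation phases: D = e^{-i(0)(1.177)}·(+0.520202)·e^{-i(-2)(2.9494)} = +0.482243-0.195070i

Re=0.4822 Im=-0.1951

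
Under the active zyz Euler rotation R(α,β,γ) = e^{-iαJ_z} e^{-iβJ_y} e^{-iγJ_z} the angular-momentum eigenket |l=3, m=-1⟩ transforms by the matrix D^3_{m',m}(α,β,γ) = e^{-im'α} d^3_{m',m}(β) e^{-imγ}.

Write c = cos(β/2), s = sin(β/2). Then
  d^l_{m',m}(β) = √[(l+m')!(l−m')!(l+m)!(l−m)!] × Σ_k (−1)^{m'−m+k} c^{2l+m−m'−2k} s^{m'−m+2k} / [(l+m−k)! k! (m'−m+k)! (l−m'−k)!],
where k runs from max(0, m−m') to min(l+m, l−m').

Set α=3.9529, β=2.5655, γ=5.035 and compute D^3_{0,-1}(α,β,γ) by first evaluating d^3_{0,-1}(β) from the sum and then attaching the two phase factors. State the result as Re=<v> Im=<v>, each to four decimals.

Re=-0.1882 Im=0.5629

First d^3_{0,-1}(β=2.5655), then the phase factors e^{-i(0)α} and e^{-i(-1)γ}:
c=cos(2.5655/2)=0.284080, s=sin(2.5655/2)=0.958801; N=√[6·6·2·24]=41.569219
The bounds max(0,m−m')=0 and min(l+m,l−m')=2 give 3 terms
  k=0: (−1)^1·41.5692/(12)·0.2841^5·0.9588^1 = -0.006145
  k=1: (−1)^2·41.5692/(4)·0.2841^3·0.9588^3 = +0.209999
  k=2: (−1)^3·41.5692/(12)·0.2841^1·0.9588^5 = -0.797393
d^3_{0,-1}(2.5655) = -0.006145 +0.209999 -0.797393 = -0.593539
Attach z-rotation phases: D = e^{-i(0)(3.9529)}·(-0.593539)·e^{-i(-1)(5.035)} = -0.188178+0.562919i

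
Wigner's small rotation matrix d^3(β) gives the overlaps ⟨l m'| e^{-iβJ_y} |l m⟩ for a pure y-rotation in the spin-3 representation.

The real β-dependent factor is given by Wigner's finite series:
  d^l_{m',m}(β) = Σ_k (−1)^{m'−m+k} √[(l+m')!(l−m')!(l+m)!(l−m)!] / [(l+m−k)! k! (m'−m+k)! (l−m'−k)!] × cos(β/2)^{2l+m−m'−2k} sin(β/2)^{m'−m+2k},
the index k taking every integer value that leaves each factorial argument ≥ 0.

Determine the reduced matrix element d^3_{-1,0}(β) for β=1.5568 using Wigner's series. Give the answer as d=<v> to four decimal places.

d=-0.4325

d^3_{-1,0}(β=1.5568) via Wigner's sum:
c=cos(1.5568/2)=0.712038, s=sin(1.5568/2)=0.702141; N=√[2·24·6·6]=41.569219
k∈{1,2,3} keeps every argument non-negative
  k=1: (−1)^0·41.5692/(12)·0.7120^5·0.7021^1 = +0.445175
  k=2: (−1)^1·41.5692/(4)·0.7120^3·0.7021^3 = -1.298656
  k=3: (−1)^2·41.5692/(12)·0.7120^1·0.7021^5 = +0.420936
d^3_{-1,0}(1.5568) = +0.445175 -1.298656 +0.420936 = -0.432546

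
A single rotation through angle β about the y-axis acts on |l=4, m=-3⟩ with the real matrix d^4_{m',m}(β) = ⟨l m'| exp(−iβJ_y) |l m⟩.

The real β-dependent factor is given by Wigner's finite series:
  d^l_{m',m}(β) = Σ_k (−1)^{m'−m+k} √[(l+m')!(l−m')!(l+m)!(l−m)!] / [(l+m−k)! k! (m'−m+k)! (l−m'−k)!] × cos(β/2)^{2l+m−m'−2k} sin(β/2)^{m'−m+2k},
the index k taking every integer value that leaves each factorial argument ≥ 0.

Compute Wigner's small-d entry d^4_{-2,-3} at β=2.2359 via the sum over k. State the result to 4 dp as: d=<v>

d^4_{-2,-3}(β=2.2359) via Wigner's sum:
Half-angle: c=0.437527, s=0.899205. N=√(2·720·1·5040)=2693.993318
Admissible k: 0..1 (factorial args all ≥0)
  k=0: (−1)^1·2693.9933/(720)·0.4375^7·0.8992^1 = -0.010327
  k=1: (−1)^2·2693.9933/(240)·0.4375^5·0.8992^3 = +0.130853
d^4_{-2,-3}(2.2359) = -0.010327 +0.130853 = +0.120527

d=0.1205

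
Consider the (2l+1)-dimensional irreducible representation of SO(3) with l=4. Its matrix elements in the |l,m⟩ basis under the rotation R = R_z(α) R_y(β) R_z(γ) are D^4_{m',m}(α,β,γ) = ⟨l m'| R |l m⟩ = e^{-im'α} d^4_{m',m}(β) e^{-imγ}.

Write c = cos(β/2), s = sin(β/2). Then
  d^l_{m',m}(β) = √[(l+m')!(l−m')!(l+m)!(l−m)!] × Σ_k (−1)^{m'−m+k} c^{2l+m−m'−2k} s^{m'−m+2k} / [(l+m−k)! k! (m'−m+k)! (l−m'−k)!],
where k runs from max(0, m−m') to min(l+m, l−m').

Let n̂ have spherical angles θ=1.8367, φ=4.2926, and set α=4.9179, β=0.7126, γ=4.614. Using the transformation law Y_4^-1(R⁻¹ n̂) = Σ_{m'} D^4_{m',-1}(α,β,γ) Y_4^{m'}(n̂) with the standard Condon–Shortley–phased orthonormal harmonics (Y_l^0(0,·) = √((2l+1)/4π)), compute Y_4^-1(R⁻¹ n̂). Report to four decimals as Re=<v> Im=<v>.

Need the full column D^4_{m',-1} for m'=−4..4 at α=4.9179, β=0.7126, γ=4.614.
cos(β/2)=0.937194, sin(β/2)=0.348809
d^4_{-4,-1}: single k=3 term ⇒ +0.229617;  D = +0.152036-0.172073i
d^4_{-3,-1}: k∈[2..3] ⇒ +0.654368 -0.151073 = +0.503295;  D = +0.437232+0.249266i
d^4_{-2,-1}: k∈[1..3] ⇒ +0.939788 -0.650903 +0.060109 = +0.348994;  D = -0.107338+0.332077i
d^4_{-1,-1}: k∈[0..3] ⇒ +0.595162 -1.236640 +0.342602 -0.015819 = -0.314695;  D = +0.312891+0.033646i
d^4_{0,-1}: k∈[0..3] ⇒ -0.990624 +0.823335 -0.114049 +0.002633 = -0.278705;  D = +0.027377+0.277357i
d^4_{1,-1}: k∈[0..3] ⇒ +0.824426 -0.342602 +0.023729 -0.000219 = +0.505334;  D = +0.482178-0.151218i
d^4_{2,-1}: k∈[0..2] ⇒ -0.433936 +0.090164 -0.002498 = -0.346269;  D = -0.168863-0.302304i
d^4_{3,-1}: k∈[0..1] ⇒ +0.151073 -0.012556 = +0.138517;  D = -0.104600+0.090806i
d^4_{4,-1}: single k=0 term ⇒ -0.031807;  D = +0.025314+0.019258i
Y_4^{m'}(θ=1.8367,φ=4.2926) and Σ D·Y over m':
  (+0.1520-0.1721i)·(-0.0415+0.3813i)  (+0.4372+0.2493i)·(-0.2812+0.0905i)  (-0.1073+0.3321i)·(+0.1074+0.1198i)  (+0.3129+0.0336i)·(-0.1230+0.2757i)  (+0.0274+0.2774i)·(+0.1159+0.0000i)  (+0.4822-0.1512i)·(+0.1230+0.2757i)  (-0.1689-0.3023i)·(+0.1074-0.1198i)  (-0.1046+0.0908i)·(+0.2812+0.0905i)  (+0.0253+0.0193i)·(-0.0415-0.3813i)
Y_4^-1(R⁻¹ n̂) = -0.166810+0.279329i

Re=-0.1668 Im=0.2793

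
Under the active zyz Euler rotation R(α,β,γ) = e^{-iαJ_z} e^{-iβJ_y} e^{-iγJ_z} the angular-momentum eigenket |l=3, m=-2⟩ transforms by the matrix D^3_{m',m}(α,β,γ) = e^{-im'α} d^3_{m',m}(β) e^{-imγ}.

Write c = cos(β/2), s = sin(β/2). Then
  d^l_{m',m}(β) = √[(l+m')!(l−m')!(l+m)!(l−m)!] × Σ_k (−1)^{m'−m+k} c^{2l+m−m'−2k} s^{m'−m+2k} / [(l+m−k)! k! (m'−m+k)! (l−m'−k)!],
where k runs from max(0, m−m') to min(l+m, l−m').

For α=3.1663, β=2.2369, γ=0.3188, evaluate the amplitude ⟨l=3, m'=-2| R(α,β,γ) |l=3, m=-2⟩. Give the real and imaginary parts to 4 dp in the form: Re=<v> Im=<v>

D^3_{-2,-2}(3.1663,2.2369,0.3188) = e^{-i·-2·3.1663}·d^3_{-2,-2}(2.2369)·e^{-i·-2·0.3188}. Compute d first:
c=cos(2.2369/2)=0.437077, s=sin(2.2369/2)=0.899424; N=√[1·120·1·120]=120.000000
The bounds max(0,m−m')=0 and min(l+m,l−m')=1 give 2 terms
  k=0: (−1)^0·120.0000/(120)·0.4371^6·0.8994^0 = +0.006972
  k=1: (−1)^1·120.0000/(24)·0.4371^4·0.8994^2 = -0.147615
d^3_{-2,-2}(2.2369) = +0.006972 -0.147615 = -0.140643
Attach z-rotation phases: D = e^{-i(-2)(3.1663)}·(-0.140643)·e^{-i(-2)(0.3188)} = -0.108737-0.089201i

Re=-0.1087 Im=-0.0892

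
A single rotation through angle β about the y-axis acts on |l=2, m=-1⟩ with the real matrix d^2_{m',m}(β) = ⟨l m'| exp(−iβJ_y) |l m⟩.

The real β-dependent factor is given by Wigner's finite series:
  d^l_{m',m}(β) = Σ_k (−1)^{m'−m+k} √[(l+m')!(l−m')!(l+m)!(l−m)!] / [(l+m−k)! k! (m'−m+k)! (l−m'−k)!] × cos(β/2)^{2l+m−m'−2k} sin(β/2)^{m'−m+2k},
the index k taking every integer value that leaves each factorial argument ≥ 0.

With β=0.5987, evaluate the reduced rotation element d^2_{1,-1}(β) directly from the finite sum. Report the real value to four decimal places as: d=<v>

d=0.2306

d^2_{1,-1}(β=0.5987) via Wigner's sum:
With c≡cos(β/2)=0.955528 and s≡sin(β/2)=0.294899, N=[6·1·1·6]^{1/2}=6.000000
Admissible k: 0..1 (factorial args all ≥0)
  k=0: (−1)^2·6.0000/(2)·0.9555^2·0.2949^2 = +0.238208
  k=1: (−1)^3·6.0000/(6)·0.9555^0·0.2949^4 = -0.007563
d^2_{1,-1}(0.5987) = +0.238208 -0.007563 = +0.230645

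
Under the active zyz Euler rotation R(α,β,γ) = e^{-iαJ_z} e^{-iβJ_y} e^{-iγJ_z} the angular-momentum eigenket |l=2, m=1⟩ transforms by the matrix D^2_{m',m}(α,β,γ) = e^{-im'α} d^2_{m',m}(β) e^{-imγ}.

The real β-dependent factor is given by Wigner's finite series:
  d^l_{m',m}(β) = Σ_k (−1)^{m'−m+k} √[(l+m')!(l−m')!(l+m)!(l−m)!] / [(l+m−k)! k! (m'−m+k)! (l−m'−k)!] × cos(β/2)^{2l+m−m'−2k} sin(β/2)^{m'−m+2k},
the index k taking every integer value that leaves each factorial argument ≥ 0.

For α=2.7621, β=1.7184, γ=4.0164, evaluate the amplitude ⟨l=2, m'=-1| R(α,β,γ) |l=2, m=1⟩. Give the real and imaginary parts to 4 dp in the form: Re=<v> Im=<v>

First d^2_{-1,1}(β=1.7184), then the phase factors e^{-i(-1)α} and e^{-i(1)γ}:
Half-angle: c=0.653044, s=0.757320. N=√(1·6·6·1)=6.000000
Admissible k: 2..3 (factorial args all ≥0)
  k=2: (−1)^0·6.0000/(2)·0.6530^2·0.7573^2 = +0.733778
  k=3: (−1)^1·6.0000/(6)·0.6530^0·0.7573^4 = -0.328941
d^2_{-1,1}(1.7184) = +0.733778 -0.328941 = +0.404837
Phases: e^{-i·(-1)·2.7621}=-0.928853+0.370449i, e^{-i·(1)·4.0164}=-0.641145+0.767420i ⇒ D=+0.126001-0.384729i

Re=0.1260 Im=-0.3847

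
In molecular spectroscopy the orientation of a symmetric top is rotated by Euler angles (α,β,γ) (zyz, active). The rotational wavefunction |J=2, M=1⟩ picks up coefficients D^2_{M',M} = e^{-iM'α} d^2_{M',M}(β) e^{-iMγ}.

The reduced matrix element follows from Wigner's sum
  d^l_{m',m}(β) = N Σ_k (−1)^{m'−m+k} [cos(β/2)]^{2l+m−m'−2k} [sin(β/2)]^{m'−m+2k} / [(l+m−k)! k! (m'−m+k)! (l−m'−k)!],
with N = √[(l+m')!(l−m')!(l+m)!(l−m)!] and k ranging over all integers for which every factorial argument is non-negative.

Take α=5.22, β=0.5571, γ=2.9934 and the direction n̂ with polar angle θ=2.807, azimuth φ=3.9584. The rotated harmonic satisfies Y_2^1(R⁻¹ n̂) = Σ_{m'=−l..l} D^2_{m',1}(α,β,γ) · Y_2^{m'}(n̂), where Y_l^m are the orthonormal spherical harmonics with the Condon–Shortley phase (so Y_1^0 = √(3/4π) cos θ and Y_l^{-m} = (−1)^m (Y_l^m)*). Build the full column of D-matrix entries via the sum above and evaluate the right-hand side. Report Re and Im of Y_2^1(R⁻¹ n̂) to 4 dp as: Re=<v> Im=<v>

Need the full column D^2_{m',1} for m'=−2..2 at α=5.22, β=0.5571, γ=2.9934.
cos(β/2)=0.961455, sin(β/2)=0.274962
d^2_{-2,1}: single k=3 term ⇒ +0.039974;  D = +0.015838+0.036702i
d^2_{-1,1}: k∈[2..3] ⇒ +0.209664 -0.005716 = +0.203948;  D = -0.124367+0.161641i
d^2_{0,1}: k∈[1..2] ⇒ +0.598598 -0.048958 = +0.549640;  D = -0.543616-0.081155i
d^2_{1,1}: k∈[0..1] ⇒ +0.854508 -0.209664 = +0.644844;  D = -0.226811-0.603639i
d^2_{2,1}: single k=0 term ⇒ -0.488753;  D = -0.316269+0.372630i
Y_2^{m'}(θ=2.807,φ=3.9584) and Σ D·Y over m':
  (+0.0158+0.0367i)·(-0.0026-0.0416i)  (-0.1244+0.1616i)·(+0.1640-0.1747i)  (-0.5436-0.0812i)·(+0.5288+0.0000i)  (-0.2268-0.6036i)·(-0.1640-0.1747i)  (-0.3163+0.3726i)·(-0.0026+0.0416i)
Y_2^1(R⁻¹ n̂) = -0.361020+0.129088i

Re=-0.3610 Im=0.1291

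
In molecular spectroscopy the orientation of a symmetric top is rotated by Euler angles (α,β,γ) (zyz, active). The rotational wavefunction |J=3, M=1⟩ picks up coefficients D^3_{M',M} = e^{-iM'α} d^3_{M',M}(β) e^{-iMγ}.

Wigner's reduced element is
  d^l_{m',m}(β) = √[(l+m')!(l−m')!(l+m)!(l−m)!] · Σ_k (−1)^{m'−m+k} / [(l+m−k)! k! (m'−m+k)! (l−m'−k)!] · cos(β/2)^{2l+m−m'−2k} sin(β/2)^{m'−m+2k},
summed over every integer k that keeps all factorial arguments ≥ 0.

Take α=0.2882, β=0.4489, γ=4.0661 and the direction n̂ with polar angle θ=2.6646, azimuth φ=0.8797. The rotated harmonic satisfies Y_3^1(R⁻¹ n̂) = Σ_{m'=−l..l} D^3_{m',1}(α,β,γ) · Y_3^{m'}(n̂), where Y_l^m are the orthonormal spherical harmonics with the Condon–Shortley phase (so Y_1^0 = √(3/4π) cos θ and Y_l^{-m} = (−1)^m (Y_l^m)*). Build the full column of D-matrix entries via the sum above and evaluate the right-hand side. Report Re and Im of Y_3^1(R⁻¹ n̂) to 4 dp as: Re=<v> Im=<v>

Need the full column D^3_{m',1} for m'=−3..3 at α=0.2882, β=0.4489, γ=4.0661.
cos(β/2)=0.974917, sin(β/2)=0.222570
d^3_{-3,1}: single k=4 term ⇒ +0.009033;  D = -0.009017+0.000541i
d^3_{-2,1}: k∈[3..4] ⇒ +0.064615 -0.001684 = +0.062931;  D = -0.059157+0.021467i
d^3_{-1,1}: k∈[2..4] ⇒ +0.268507 -0.018659 +0.000122 = +0.249969;  D = -0.201049+0.148539i
d^3_{0,1}: k∈[1..3] ⇒ +0.679040 -0.106173 +0.001845 = +0.574711;  D = -0.346107+0.458806i
d^3_{1,1}: k∈[0..2] ⇒ +0.858628 -0.358009 +0.013994 = +0.514613;  D = -0.180364+0.481970i
d^3_{2,1}: k∈[0..1] ⇒ -0.619876 +0.064615 = -0.555260;  D = +0.038775-0.553905i
d^3_{3,1}: single k=0 term ⇒ +0.173320;  D = +0.037538+0.169207i
Y_3^{m'}(θ=2.6646,φ=0.8797) and Σ D·Y over m':
  (-0.0090+0.0005i)·(-0.0354-0.0194i)  (-0.0592+0.0215i)·(+0.0359+0.1880i)  (-0.2010+0.1485i)·(+0.2786-0.3368i)  (-0.3461+0.4588i)·(-0.3137+0.0000i)  (-0.1804+0.4820i)·(-0.2786-0.3368i)  (+0.0388-0.5539i)·(+0.0359-0.1880i)  (+0.0375+0.1692i)·(+0.0354-0.0194i)
Y_3^1(R⁻¹ n̂) = +0.211226-0.140433i

Re=0.2112 Im=-0.1404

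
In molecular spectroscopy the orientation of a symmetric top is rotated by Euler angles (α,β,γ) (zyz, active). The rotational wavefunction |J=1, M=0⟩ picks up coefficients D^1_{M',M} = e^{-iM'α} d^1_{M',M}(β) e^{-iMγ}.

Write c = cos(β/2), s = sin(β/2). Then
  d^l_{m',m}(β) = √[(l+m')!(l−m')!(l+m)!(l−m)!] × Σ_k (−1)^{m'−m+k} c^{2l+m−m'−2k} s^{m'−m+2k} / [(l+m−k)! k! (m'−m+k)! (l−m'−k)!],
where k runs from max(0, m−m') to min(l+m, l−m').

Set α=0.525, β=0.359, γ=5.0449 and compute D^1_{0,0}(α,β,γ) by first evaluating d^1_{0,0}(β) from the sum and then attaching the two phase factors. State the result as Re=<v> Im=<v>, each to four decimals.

Re=0.9362 Im=0.0000

First d^1_{0,0}(β=0.359), then the phase factors e^{-i(0)α} and e^{-i(0)γ}:
c=cos(0.359/2)=0.983933, s=sin(0.359/2)=0.178538; N=√[1·1·1·1]=1.000000
The bounds max(0,m−m')=0 and min(l+m,l−m')=1 give 2 terms
  k=0: (−1)^0·1.0000/(1)·0.9839^2·0.1785^0 = +0.968124
  k=1: (−1)^1·1.0000/(1)·0.9839^0·0.1785^2 = -0.031876
d^1_{0,0}(0.359) = +0.968124 -0.031876 = +0.936249
D = (+1.000000+0.000000i)·(+0.936249)·(+1.000000+0.000000i) = +0.936249+0.000000i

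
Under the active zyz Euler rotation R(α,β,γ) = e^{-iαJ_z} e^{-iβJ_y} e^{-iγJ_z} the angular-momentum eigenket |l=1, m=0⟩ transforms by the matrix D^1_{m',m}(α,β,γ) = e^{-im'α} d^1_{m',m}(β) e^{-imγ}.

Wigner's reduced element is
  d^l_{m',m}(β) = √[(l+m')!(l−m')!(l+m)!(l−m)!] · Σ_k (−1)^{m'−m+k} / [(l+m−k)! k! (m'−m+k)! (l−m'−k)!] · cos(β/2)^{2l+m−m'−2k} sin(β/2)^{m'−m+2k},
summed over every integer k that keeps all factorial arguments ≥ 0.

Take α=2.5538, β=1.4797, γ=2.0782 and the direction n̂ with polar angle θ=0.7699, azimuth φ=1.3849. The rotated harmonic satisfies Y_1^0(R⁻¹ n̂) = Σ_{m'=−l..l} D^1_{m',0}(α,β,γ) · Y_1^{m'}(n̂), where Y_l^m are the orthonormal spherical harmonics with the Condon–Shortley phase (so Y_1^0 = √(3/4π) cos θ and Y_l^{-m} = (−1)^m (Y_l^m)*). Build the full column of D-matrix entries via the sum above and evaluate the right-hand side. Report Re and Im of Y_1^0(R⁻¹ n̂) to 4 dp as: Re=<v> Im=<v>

Re=0.1644 Im=0.0000

Need the full column D^1_{m',0} for m'=−1..1 at α=2.5538, β=1.4797, γ=2.0782.
cos(β/2)=0.738570, sin(β/2)=0.674177
d^1_{-1,0}: single k=1 term ⇒ +0.704175;  D = -0.585991+0.390483i
d^1_{0,0}: k∈[0..1] ⇒ +0.545485 -0.454515 = +0.090970;  D = +0.090970+0.000000i
d^1_{1,0}: single k=0 term ⇒ -0.704175;  D = +0.585991+0.390483i
Y_1^{m'}(θ=0.7699,φ=1.3849) and Σ D·Y over m':
  (-0.5860+0.3905i)·(+0.0444-0.2363i)  (+0.0910+0.0000i)·(+0.3508+0.0000i)  (+0.5860+0.3905i)·(-0.0444-0.2363i)
Y_1^0(R⁻¹ n̂) = +0.164396+0.000000i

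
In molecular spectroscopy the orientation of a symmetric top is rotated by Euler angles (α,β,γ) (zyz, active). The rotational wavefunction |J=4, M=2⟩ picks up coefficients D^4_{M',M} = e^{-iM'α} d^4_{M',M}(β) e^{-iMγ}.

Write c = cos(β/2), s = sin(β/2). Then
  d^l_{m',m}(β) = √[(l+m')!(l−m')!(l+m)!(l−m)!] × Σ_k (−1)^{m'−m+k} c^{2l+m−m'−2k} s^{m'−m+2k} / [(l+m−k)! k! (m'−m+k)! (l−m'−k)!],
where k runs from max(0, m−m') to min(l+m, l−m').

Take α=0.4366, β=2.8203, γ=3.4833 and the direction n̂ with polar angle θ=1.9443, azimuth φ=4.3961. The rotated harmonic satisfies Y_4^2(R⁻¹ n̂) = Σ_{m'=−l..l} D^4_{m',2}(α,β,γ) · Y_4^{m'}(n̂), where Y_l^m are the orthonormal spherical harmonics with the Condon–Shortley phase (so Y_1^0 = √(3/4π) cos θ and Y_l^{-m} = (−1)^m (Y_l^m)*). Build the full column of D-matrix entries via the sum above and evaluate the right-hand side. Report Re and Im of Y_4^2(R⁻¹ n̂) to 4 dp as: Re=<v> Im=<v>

Re=0.1637 Im=0.2262

Need the full column D^4_{m',2} for m'=−4..4 at α=0.4366, β=2.8203, γ=3.4833.
cos(β/2)=0.159956, sin(β/2)=0.987124
d^4_{-4,2}: single k=6 term ⇒ +0.125260;  D = +0.060910+0.109453i
d^4_{-3,2}: k∈[5..6] ⇒ +0.043057 -0.546597 = -0.503540;  D = -0.407944-0.295185i
d^4_{-2,2}: k∈[4..6] ⇒ +0.009324 -0.284063 +0.901517 = +0.626778;  D = +0.615524+0.118240i
d^4_{-1,2}: k∈[3..5] ⇒ +0.001424 -0.081371 +0.619783 = +0.539837;  D = +0.523477-0.131891i
d^4_{0,2}: k∈[2..4] ⇒ +0.000155 -0.015725 +0.224571 = +0.209001;  D = +0.162064-0.131973i
d^4_{1,2}: k∈[1..3] ⇒ +0.000011 -0.002137 +0.054247 = +0.052122;  D = +0.022708-0.046915i
d^4_{2,2}: k∈[0..2] ⇒ +0.000000 -0.000196 +0.009324 = +0.009128;  D = +0.000129-0.009127i
d^4_{3,2}: k∈[0..1] ⇒ -0.000010 +0.001131 = +0.001121;  D = -0.000459-0.001022i
d^4_{4,2}: single k=0 term ⇒ +0.000086;  D = -0.000065-0.000056i
Y_4^{m'}(θ=1.9443,φ=4.3961) and Σ D·Y over m':
  (+0.0609+0.1095i)·(+0.1001+0.3171i)  (-0.4079-0.2952i)·(-0.2996+0.2148i)  (+0.6155+0.1182i)·(+0.0159+0.0117i)  (+0.5235-0.1319i)·(-0.1034+0.3159i)  (+0.1621-0.1320i)·(-0.0395+0.0000i)  (+0.0227-0.0469i)·(+0.1034+0.3159i)  (+0.0001-0.0091i)·(+0.0159-0.0117i)  (-0.0005-0.0010i)·(+0.2996+0.2148i)  (-0.0001-0.0001i)·(+0.1001-0.3171i)
Y_4^2(R⁻¹ n̂) = +0.163664+0.226155i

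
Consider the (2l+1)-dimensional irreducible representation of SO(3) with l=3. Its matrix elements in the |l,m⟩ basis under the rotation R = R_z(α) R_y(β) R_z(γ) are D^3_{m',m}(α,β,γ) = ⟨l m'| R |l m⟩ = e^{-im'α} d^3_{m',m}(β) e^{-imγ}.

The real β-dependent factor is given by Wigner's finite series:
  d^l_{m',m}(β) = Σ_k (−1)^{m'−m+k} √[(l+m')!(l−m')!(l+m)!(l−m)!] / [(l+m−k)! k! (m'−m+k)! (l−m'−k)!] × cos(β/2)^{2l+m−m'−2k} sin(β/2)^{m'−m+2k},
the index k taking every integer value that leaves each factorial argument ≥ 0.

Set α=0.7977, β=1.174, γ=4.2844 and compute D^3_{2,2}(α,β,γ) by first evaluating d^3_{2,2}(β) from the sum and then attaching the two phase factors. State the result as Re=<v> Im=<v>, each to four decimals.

Re=0.2985 Im=-0.2722

Split into d^3_{2,2}(β=1.174) × two z-phases.
c=cos(1.174/2)=0.832606, s=sin(1.174/2)=0.553866; N=√[120·1·120·1]=120.000000
The bounds max(0,m−m')=0 and min(l+m,l−m')=1 give 2 terms
  k=0: (−1)^0·120.0000/(120)·0.8326^6·0.5539^0 = +0.333148
  k=1: (−1)^1·120.0000/(24)·0.8326^4·0.5539^2 = -0.737118
d^3_{2,2}(1.174) = +0.333148 -0.737118 = -0.403970
Phases: e^{-i·(2)·0.7977}=-0.024601-0.999697i, e^{-i·(2)·4.2844}=-0.655480-0.755212i ⇒ D=+0.298477-0.272220i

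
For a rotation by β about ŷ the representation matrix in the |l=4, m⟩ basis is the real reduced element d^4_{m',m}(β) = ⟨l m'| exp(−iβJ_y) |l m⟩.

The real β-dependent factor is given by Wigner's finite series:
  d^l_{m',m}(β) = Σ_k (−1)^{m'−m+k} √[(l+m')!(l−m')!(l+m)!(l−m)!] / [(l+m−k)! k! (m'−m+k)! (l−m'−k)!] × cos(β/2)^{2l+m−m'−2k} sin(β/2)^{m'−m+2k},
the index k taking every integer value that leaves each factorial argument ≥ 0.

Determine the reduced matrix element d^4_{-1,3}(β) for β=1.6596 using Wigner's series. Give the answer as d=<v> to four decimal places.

d=0.2305

d^4_{-1,3}(β=1.6596) via Wigner's sum:
c=cos(1.6596/2)=0.675023, s=sin(1.6596/2)=0.737796; N=√[6·120·5040·1]=1904.940944
Admissible k: 4..5 (factorial args all ≥0)
  k=4: (−1)^0·1904.9409/(144)·0.6750^4·0.7378^4 = +0.813842
  k=5: (−1)^1·1904.9409/(240)·0.6750^2·0.7378^6 = -0.583347
d^4_{-1,3}(1.6596) = +0.813842 -0.583347 = +0.230495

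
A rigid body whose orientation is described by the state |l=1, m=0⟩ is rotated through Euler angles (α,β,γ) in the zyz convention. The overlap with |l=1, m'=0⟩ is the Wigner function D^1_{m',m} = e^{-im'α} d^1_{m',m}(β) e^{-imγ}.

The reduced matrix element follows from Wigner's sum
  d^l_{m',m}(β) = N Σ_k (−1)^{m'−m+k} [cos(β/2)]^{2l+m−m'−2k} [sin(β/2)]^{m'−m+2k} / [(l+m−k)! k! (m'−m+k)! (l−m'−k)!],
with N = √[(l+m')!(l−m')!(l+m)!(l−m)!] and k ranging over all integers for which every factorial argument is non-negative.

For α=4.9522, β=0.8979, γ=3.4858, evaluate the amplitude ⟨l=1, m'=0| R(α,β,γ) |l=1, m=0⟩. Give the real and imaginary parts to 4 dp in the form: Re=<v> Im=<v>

D^1_{0,0}(4.9522,0.8979,3.4858) = e^{-i·0·4.9522}·d^1_{0,0}(0.8979)·e^{-i·0·3.4858}. Compute d first:
Half-angle: c=0.900903, s=0.434020. N=√(1·1·1·1)=1.000000
k∈{0,1} keeps every argument non-negative
  k=0: (−1)^0·1.0000/(1)·0.9009^2·0.4340^0 = +0.811627
  k=1: (−1)^1·1.0000/(1)·0.9009^0·0.4340^2 = -0.188373
d^1_{0,0}(0.8979) = +0.811627 -0.188373 = +0.623254
Attach z-rotation phases: D = e^{-i(0)(4.9522)}·(+0.623254)·e^{-i(0)(3.4858)} = +0.623254+0.000000i

Re=0.6233 Im=0.0000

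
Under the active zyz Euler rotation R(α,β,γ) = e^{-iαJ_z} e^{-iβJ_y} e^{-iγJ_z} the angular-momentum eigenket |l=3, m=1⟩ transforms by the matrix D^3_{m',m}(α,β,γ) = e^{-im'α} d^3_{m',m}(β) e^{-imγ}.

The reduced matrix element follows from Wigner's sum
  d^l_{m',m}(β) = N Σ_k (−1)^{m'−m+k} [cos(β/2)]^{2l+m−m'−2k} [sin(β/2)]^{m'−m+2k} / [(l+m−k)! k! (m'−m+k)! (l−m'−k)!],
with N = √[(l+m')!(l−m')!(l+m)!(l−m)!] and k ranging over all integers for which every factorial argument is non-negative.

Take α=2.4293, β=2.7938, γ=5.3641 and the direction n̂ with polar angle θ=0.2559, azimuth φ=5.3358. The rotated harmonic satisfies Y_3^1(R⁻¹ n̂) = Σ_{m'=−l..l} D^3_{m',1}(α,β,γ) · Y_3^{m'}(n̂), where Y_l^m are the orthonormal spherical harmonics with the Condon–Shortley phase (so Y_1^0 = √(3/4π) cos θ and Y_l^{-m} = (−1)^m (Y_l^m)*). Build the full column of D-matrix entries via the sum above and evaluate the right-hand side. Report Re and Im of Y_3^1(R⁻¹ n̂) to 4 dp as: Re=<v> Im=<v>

Re=0.1354 Im=0.0539

Need the full column D^3_{m',1} for m'=−3..3 at α=2.4293, β=2.7938, γ=5.3641.
cos(β/2)=0.173021, sin(β/2)=0.984918
d^3_{-3,1}: single k=4 term ⇒ +0.109105;  D = -0.037720+0.102377i
d^3_{-2,1}: k∈[3..4] ⇒ +0.031299 -0.507107 = -0.475809;  D = -0.416300+0.230408i
d^3_{-1,1}: k∈[2..4] ⇒ +0.005216 -0.225366 +0.912853 = +0.692702;  D = -0.677944-0.142227i
d^3_{0,1}: k∈[1..3] ⇒ +0.000529 -0.051429 +0.555508 = +0.504608;  D = +0.306069+0.401187i
d^3_{1,1}: k∈[0..2] ⇒ +0.000027 -0.006955 +0.169025 = +0.162097;  D = +0.009814-0.161799i
d^3_{2,1}: k∈[0..1] ⇒ -0.000483 +0.031299 = +0.030816;  D = -0.021516+0.022061i
d^3_{3,1}: single k=0 term ⇒ +0.003367;  D = +0.003355-0.000288i
Y_3^{m'}(θ=0.2559,φ=5.3358) and Σ D·Y over m':
  (-0.0377+0.1024i)·(-0.0065+0.0020i)  (-0.4163+0.2304i)·(-0.0202+0.0600i)  (-0.6779-0.1422i)·(+0.1757+0.2444i)  (+0.3061+0.4012i)·(+0.6064+0.0000i)  (+0.0098-0.1618i)·(-0.1757+0.2444i)  (-0.0215+0.0221i)·(-0.0202-0.0600i)  (+0.0034-0.0003i)·(+0.0065+0.0020i)
Y_3^1(R⁻¹ n̂) = +0.135419+0.053909i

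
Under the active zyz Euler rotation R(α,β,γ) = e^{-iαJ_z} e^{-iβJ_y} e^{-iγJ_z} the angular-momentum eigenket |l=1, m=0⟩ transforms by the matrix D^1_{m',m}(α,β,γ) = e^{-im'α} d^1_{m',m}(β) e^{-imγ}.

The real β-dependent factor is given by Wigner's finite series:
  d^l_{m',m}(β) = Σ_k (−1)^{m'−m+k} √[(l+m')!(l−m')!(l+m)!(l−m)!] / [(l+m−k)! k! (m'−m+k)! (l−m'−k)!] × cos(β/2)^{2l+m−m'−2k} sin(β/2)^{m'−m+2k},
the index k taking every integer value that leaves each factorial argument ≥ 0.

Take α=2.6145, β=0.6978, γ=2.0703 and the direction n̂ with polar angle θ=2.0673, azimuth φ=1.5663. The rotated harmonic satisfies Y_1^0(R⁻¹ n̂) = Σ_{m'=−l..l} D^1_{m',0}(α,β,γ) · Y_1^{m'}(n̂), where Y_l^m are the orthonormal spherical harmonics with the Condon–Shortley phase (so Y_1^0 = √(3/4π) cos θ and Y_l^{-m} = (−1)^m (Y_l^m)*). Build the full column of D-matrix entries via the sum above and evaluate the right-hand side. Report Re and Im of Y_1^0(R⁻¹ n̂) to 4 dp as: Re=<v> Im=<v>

Need the full column D^1_{m',0} for m'=−1..1 at α=2.6145, β=0.6978, γ=2.0703.
cos(β/2)=0.939749, sin(β/2)=0.341864
d^1_{-1,0}: single k=1 term ⇒ +0.454340;  D = -0.392674+0.228543i
d^1_{0,0}: k∈[0..1] ⇒ +0.883129 -0.116871 = +0.766258;  D = +0.766258+0.000000i
d^1_{1,0}: single k=0 term ⇒ -0.454340;  D = +0.392674+0.228543i
Y_1^{m'}(θ=2.0673,φ=1.5663) and Σ D·Y over m':
  (-0.3927+0.2285i)·(+0.0014-0.3038i)  (+0.7663+0.0000i)·(-0.2327+0.0000i)  (+0.3927+0.2285i)·(-0.0014-0.3038i)
Y_1^0(R⁻¹ n̂) = -0.040567+0.000000i

Re=-0.0406 Im=0.0000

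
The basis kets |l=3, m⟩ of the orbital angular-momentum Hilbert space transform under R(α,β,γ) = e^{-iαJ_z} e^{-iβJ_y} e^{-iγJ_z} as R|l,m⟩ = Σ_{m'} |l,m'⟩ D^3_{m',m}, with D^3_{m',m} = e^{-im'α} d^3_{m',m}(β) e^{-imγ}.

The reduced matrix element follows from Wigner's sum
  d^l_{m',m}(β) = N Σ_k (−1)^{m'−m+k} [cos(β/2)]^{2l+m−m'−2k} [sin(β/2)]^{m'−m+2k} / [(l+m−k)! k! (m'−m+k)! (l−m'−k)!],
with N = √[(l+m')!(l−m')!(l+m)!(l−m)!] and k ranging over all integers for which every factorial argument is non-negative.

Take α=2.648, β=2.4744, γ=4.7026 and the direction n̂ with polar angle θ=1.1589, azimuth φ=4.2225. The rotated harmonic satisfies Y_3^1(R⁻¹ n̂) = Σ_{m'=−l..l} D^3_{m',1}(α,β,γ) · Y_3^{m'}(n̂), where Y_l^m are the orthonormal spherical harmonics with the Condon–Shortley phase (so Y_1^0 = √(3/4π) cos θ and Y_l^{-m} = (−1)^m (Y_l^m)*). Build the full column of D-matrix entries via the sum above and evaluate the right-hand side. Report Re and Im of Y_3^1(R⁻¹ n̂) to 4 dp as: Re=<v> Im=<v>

Re=-0.1473 Im=-0.0410

Need the full column D^3_{m',1} for m'=−3..3 at α=2.648, β=2.4744, γ=4.7026.
cos(β/2)=0.327443, sin(β/2)=0.944871
d^3_{-3,1}: single k=4 term ⇒ +0.330984;  D = -0.329337-0.032980i
d^3_{-2,1}: k∈[3..4] ⇒ +0.187308 -0.779827 = -0.592519;  D = -0.491225-0.331327i
d^3_{-1,1}: k∈[2..4] ⇒ +0.061580 -0.683678 +0.711598 = +0.089500;  D = -0.041631-0.079228i
d^3_{0,1}: k∈[1..3] ⇒ +0.012321 -0.307778 +0.854258 = +0.558801;  D = -0.005470+0.558774i
d^3_{1,1}: k∈[0..2] ⇒ +0.001233 -0.082107 +0.512759 = +0.431885;  D = +0.208337-0.378312i
d^3_{2,1}: k∈[0..1] ⇒ -0.011247 +0.187308 = +0.176060;  D = -0.147861+0.095574i
d^3_{3,1}: single k=0 term ⇒ +0.039750;  D = +0.039622-0.003186i
Y_3^{m'}(θ=1.1589,φ=4.2225) and Σ D·Y over m':
  (-0.3293-0.0330i)·(+0.3194-0.0324i)  (-0.4912-0.3313i)·(-0.1914-0.2853i)  (-0.0416-0.0792i)·(+0.0277-0.0519i)  (-0.0055+0.5588i)·(-0.3285+0.0000i)  (+0.2083-0.3783i)·(-0.0277-0.0519i)  (-0.1479+0.0956i)·(-0.1914+0.2853i)  (+0.0396-0.0032i)·(-0.3194-0.0324i)
Y_3^1(R⁻¹ n̂) = -0.147333-0.040951i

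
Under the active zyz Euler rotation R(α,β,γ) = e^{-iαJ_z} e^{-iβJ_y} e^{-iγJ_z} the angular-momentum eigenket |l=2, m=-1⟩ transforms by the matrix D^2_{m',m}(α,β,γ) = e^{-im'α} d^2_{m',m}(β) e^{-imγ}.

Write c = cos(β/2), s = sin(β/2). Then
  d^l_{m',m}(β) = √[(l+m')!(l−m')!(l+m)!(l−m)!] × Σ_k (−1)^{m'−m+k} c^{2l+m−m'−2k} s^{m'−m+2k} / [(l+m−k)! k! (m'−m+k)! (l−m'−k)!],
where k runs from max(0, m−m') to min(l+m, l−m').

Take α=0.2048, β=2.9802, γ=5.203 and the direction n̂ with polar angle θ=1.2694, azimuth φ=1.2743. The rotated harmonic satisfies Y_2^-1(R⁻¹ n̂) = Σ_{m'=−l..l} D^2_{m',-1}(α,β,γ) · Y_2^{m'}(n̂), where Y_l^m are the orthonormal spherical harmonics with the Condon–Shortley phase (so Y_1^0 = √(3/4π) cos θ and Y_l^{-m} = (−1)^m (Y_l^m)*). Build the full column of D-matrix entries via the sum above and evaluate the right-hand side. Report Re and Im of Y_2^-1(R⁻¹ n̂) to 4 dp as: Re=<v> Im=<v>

Re=0.1651 Im=-0.0080

Need the full column D^2_{m',-1} for m'=−2..2 at α=0.2048, β=2.9802, γ=5.203.
cos(β/2)=0.080609, sin(β/2)=0.996746
d^2_{-2,-1}: single k=1 term ⇒ +0.001044;  D = +0.000818-0.000649i
d^2_{-1,-1}: k∈[0..1] ⇒ +0.000042 -0.019367 = -0.019324;  D = -0.012381+0.014837i
d^2_{0,-1}: k∈[0..1] ⇒ -0.001279 +0.195529 = +0.194250;  D = +0.091524-0.171337i
d^2_{1,-1}: k∈[0..1] ⇒ +0.019367 -0.987047 = -0.967680;  D = -0.272824+0.928424i
d^2_{2,-1}: single k=0 term ⇒ -0.159649;  D = -0.012919+0.159125i
Y_2^{m'}(θ=1.2694,φ=1.2743) and Σ D·Y over m':
  (+0.0008-0.0006i)·(-0.2921-0.1968i)  (-0.0124+0.0148i)·(+0.0640-0.2094i)  (+0.0915-0.1713i)·(-0.2320+0.0000i)  (-0.2728+0.9284i)·(-0.0640-0.2094i)  (-0.0129+0.1591i)·(-0.2921+0.1968i)
Y_2^-1(R⁻¹ n̂) = +0.165071-0.007964i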